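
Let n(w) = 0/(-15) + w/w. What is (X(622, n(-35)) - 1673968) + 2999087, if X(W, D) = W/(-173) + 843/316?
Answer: 72441554779/54668 ≈ 1.3251e+6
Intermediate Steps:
n(w) = 1 (n(w) = 0*(-1/15) + 1 = 0 + 1 = 1)
X(W, D) = 843/316 - W/173 (X(W, D) = W*(-1/173) + 843*(1/316) = -W/173 + 843/316 = 843/316 - W/173)
(X(622, n(-35)) - 1673968) + 2999087 = ((843/316 - 1/173*622) - 1673968) + 2999087 = ((843/316 - 622/173) - 1673968) + 2999087 = (-50713/54668 - 1673968) + 2999087 = -91512533337/54668 + 2999087 = 72441554779/54668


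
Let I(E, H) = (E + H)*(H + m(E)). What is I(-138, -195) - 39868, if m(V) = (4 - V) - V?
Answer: -68173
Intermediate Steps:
m(V) = 4 - 2*V
I(E, H) = (E + H)*(4 + H - 2*E) (I(E, H) = (E + H)*(H + (4 - 2*E)) = (E + H)*(4 + H - 2*E))
I(-138, -195) - 39868 = ((-195)² - 2*(-138)² + 4*(-138) + 4*(-195) - 1*(-138)*(-195)) - 39868 = (38025 - 2*19044 - 552 - 780 - 26910) - 39868 = (38025 - 38088 - 552 - 780 - 26910) - 39868 = -28305 - 39868 = -68173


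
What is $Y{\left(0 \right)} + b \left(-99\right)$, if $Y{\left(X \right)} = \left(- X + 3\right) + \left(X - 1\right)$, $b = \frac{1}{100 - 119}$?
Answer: $\frac{137}{19} \approx 7.2105$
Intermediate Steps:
$b = - \frac{1}{19}$ ($b = \frac{1}{-19} = - \frac{1}{19} \approx -0.052632$)
$Y{\left(X \right)} = 2$ ($Y{\left(X \right)} = \left(3 - X\right) + \left(-1 + X\right) = 2$)
$Y{\left(0 \right)} + b \left(-99\right) = 2 - - \frac{99}{19} = 2 + \frac{99}{19} = \frac{137}{19}$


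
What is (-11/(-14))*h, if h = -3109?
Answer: -34199/14 ≈ -2442.8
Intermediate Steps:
(-11/(-14))*h = -11/(-14)*(-3109) = -11*(-1/14)*(-3109) = (11/14)*(-3109) = -34199/14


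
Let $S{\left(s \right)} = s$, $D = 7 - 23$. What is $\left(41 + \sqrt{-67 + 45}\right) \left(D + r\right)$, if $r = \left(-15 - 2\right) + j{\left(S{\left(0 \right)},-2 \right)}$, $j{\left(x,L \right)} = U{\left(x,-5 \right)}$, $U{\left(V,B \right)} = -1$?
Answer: $-1394 - 34 i \sqrt{22} \approx -1394.0 - 159.47 i$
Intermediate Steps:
$D = -16$ ($D = 7 - 23 = -16$)
$j{\left(x,L \right)} = -1$
$r = -18$ ($r = \left(-15 - 2\right) - 1 = -17 - 1 = -18$)
$\left(41 + \sqrt{-67 + 45}\right) \left(D + r\right) = \left(41 + \sqrt{-67 + 45}\right) \left(-16 - 18\right) = \left(41 + \sqrt{-22}\right) \left(-34\right) = \left(41 + i \sqrt{22}\right) \left(-34\right) = -1394 - 34 i \sqrt{22}$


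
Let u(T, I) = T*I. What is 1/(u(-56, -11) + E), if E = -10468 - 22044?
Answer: -1/31896 ≈ -3.1352e-5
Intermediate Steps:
u(T, I) = I*T
E = -32512
1/(u(-56, -11) + E) = 1/(-11*(-56) - 32512) = 1/(616 - 32512) = 1/(-31896) = -1/31896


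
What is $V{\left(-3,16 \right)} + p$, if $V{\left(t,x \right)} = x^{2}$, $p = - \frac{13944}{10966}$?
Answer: $\frac{1396676}{5483} \approx 254.73$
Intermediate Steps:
$p = - \frac{6972}{5483}$ ($p = \left(-13944\right) \frac{1}{10966} = - \frac{6972}{5483} \approx -1.2716$)
$V{\left(-3,16 \right)} + p = 16^{2} - \frac{6972}{5483} = 256 - \frac{6972}{5483} = \frac{1396676}{5483}$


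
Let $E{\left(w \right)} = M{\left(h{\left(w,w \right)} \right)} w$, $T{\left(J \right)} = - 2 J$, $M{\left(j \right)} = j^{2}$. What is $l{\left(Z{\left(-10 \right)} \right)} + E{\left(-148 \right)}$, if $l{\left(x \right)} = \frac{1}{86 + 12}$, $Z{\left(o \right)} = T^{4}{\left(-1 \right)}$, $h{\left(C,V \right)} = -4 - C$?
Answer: $- \frac{300754943}{98} \approx -3.0689 \cdot 10^{6}$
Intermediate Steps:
$E{\left(w \right)} = w \left(-4 - w\right)^{2}$ ($E{\left(w \right)} = \left(-4 - w\right)^{2} w = w \left(-4 - w\right)^{2}$)
$Z{\left(o \right)} = 16$ ($Z{\left(o \right)} = \left(\left(-2\right) \left(-1\right)\right)^{4} = 2^{4} = 16$)
$l{\left(x \right)} = \frac{1}{98}$
$l{\left(Z{\left(-10 \right)} \right)} + E{\left(-148 \right)} = \frac{1}{98} - 148 \left(4 - 148\right)^{2} = \frac{1}{98} - 148 \left(-144\right)^{2} = \frac{1}{98} - 3068928 = - \frac{300754943}{98}$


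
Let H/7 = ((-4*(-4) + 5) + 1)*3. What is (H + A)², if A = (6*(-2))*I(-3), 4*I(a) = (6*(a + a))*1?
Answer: 324900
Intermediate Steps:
I(a) = 3*a (I(a) = ((6*(a + a))*1)/4 = ((6*(2*a))*1)/4 = ((12*a)*1)/4 = (12*a)/4 = 3*a)
A = 108 (A = (6*(-2))*(3*(-3)) = -12*(-9) = 108)
H = 462 (H = 7*(((-4*(-4) + 5) + 1)*3) = 7*(((16 + 5) + 1)*3) = 7*((21 + 1)*3) = 7*(22*3) = 7*66 = 462)
(H + A)² = (462 + 108)² = 570² = 324900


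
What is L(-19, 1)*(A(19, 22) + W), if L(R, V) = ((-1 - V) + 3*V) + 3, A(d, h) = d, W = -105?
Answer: -344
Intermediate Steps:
L(R, V) = 2 + 2*V (L(R, V) = (-1 + 2*V) + 3 = 2 + 2*V)
L(-19, 1)*(A(19, 22) + W) = (2 + 2*1)*(19 - 105) = (2 + 2)*(-86) = 4*(-86) = -344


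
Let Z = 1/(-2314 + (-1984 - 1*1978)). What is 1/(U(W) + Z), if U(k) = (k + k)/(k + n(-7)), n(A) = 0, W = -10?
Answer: 6276/12551 ≈ 0.50004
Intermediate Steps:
U(k) = 2 (U(k) = (k + k)/(k + 0) = (2*k)/k = 2)
Z = -1/6276 (Z = 1/(-2314 + (-1984 - 1978)) = 1/(-2314 - 3962) = 1/(-6276) = -1/6276 ≈ -0.00015934)
1/(U(W) + Z) = 1/(2 - 1/6276) = 1/(12551/6276) = 6276/12551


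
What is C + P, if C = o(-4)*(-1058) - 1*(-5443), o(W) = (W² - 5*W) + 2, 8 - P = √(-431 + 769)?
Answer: -34753 - 13*√2 ≈ -34771.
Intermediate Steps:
P = 8 - 13*√2 (P = 8 - √(-431 + 769) = 8 - √338 = 8 - 13*√2 ≈ -10.385)
o(W) = 2 + W² - 5*W
C = -34761 (C = (2 + (-4)² - 5*(-4))*(-1058) - 1*(-5443) = (2 + 16 + 20)*(-1058) + 5443 = 38*(-1058) + 5443 = -40204 + 5443 = -34761)
C + P = -34761 + (8 - 13*√2) = -34753 - 13*√2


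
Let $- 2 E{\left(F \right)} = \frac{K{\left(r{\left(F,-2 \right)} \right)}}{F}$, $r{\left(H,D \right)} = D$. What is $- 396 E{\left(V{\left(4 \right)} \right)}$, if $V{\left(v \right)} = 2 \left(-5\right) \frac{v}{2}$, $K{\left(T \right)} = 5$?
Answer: $- \frac{99}{2} \approx -49.5$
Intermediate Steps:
$V{\left(v \right)} = - 5 v$ ($V{\left(v \right)} = - 10 v \frac{1}{2} = - 10 \frac{v}{2} = - 5 v$)
$E{\left(F \right)} = - \frac{5}{2 F}$ ($E{\left(F \right)} = - \frac{5 \frac{1}{F}}{2} = - \frac{5}{2 F}$)
$- 396 E{\left(V{\left(4 \right)} \right)} = - 396 \left(- \frac{5}{2 \left(\left(-5\right) 4\right)}\right) = - 396 \left(- \frac{5}{2 \left(-20\right)}\right) = - 396 \left(\left(- \frac{5}{2}\right) \left(- \frac{1}{20}\right)\right) = \left(-396\right) \frac{1}{8} = - \frac{99}{2}$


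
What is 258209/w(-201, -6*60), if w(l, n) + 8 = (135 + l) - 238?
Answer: -258209/312 ≈ -827.59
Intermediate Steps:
w(l, n) = -111 + l (w(l, n) = -8 + ((135 + l) - 238) = -8 + (-103 + l) = -111 + l)
258209/w(-201, -6*60) = 258209/(-111 - 201) = 258209/(-312) = 258209*(-1/312) = -258209/312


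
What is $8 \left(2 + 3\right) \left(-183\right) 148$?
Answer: $-1083360$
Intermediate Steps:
$8 \left(2 + 3\right) \left(-183\right) 148 = 8 \cdot 5 \left(-183\right) 148 = 40 \left(-183\right) 148 = \left(-7320\right) 148 = -1083360$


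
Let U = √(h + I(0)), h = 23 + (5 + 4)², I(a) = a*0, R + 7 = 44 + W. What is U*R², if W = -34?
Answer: 18*√26 ≈ 91.782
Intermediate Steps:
R = 3 (R = -7 + (44 - 34) = -7 + 10 = 3)
I(a) = 0
h = 104 (h = 23 + 9² = 23 + 81 = 104)
U = 2*√26 (U = √(104 + 0) = √104 = 2*√26 ≈ 10.198)
U*R² = (2*√26)*3² = (2*√26)*9 = 18*√26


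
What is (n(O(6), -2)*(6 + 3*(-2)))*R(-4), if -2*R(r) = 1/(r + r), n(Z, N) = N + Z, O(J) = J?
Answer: 0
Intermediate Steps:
R(r) = -1/(4*r) (R(r) = -1/(2*(r + r)) = -1/(2*r)/2 = -1/(4*r))
(n(O(6), -2)*(6 + 3*(-2)))*R(-4) = ((-2 + 6)*(6 + 3*(-2)))*(-¼/(-4)) = (4*(6 - 6))*(-¼*(-¼)) = (4*0)*(1/16) = 0*(1/16) = 0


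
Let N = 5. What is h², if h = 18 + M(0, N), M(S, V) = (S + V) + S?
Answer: 529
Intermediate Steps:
M(S, V) = V + 2*S
h = 23 (h = 18 + (5 + 2*0) = 18 + (5 + 0) = 18 + 5 = 23)
h² = 23² = 529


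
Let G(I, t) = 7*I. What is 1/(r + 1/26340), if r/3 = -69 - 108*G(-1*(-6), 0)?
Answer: -26340/363887099 ≈ -7.2385e-5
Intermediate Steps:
r = -13815 (r = 3*(-69 - 756*(-1*(-6))) = 3*(-69 - 756*6) = 3*(-69 - 108*42) = 3*(-69 - 4536) = 3*(-4605) = -13815)
1/(r + 1/26340) = 1/(-13815 + 1/26340) = 1/(-363887099/26340) = -26340/363887099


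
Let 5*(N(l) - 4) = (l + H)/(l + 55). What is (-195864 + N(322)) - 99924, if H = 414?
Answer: -557552104/1885 ≈ -2.9578e+5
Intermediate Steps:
N(l) = 4 + (414 + l)/(5*(55 + l)) (N(l) = 4 + ((l + 414)/(l + 55))/5 = 4 + ((414 + l)/(55 + l))/5 = 4 + (414 + l)/(5*(55 + l)))
(-195864 + N(322)) - 99924 = (-195864 + (1514 + 21*322)/(5*(55 + 322))) - 99924 = (-195864 + (1/5)*(1514 + 6762)/377) - 99924 = (-195864 + (1/5)*(1/377)*8276) - 99924 = (-195864 + 8276/1885) - 99924 = -369195364/1885 - 99924 = -557552104/1885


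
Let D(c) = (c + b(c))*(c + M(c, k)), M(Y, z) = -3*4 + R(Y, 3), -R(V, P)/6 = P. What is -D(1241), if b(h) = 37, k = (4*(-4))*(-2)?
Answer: -1547658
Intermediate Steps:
k = 32 (k = -16*(-2) = 32)
R(V, P) = -6*P
M(Y, z) = -30 (M(Y, z) = -3*4 - 6*3 = -12 - 18 = -30)
D(c) = (-30 + c)*(37 + c) (D(c) = (c + 37)*(c - 30) = (37 + c)*(-30 + c) = (-30 + c)*(37 + c))
-D(1241) = -(-1110 + 1241² + 7*1241) = -(-1110 + 1540081 + 8687) = -1*1547658 = -1547658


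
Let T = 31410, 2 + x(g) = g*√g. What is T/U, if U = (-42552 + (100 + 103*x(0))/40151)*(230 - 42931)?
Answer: 630571455/36477445781029 ≈ 1.7287e-5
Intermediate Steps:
x(g) = -2 + g^(3/2) (x(g) = -2 + g*√g = -2 + g^(3/2))
U = 72954891562058/40151 (U = (-42552 + (100 + 103*(-2 + 0^(3/2)))/40151)*(230 - 42931) = (-42552 + (100 + 103*(-2 + 0))*(1/40151))*(-42701) = (-42552 + (100 + 103*(-2))*(1/40151))*(-42701) = (-42552 + (100 - 206)*(1/40151))*(-42701) = (-42552 - 106*1/40151)*(-42701) = (-42552 - 106/40151)*(-42701) = -1708505458/40151*(-42701) = 72954891562058/40151 ≈ 1.8170e+9)
T/U = 31410/(72954891562058/40151) = 31410*(40151/72954891562058) = 630571455/36477445781029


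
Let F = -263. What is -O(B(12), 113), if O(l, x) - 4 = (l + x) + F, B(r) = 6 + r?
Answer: 128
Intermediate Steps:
O(l, x) = -259 + l + x (O(l, x) = 4 + ((l + x) - 263) = 4 + (-263 + l + x) = -259 + l + x)
-O(B(12), 113) = -(-259 + (6 + 12) + 113) = -(-259 + 18 + 113) = -1*(-128) = 128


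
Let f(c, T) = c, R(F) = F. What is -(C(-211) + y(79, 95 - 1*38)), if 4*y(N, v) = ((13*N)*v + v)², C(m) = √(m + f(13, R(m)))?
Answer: -858372804 - 3*I*√22 ≈ -8.5837e+8 - 14.071*I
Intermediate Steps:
C(m) = √(13 + m) (C(m) = √(m + 13) = √(13 + m))
y(N, v) = (v + 13*N*v)²/4 (y(N, v) = ((13*N)*v + v)²/4 = (13*N*v + v)²/4 = (v + 13*N*v)²/4)
-(C(-211) + y(79, 95 - 1*38)) = -(√(13 - 211) + (95 - 1*38)²*(1 + 13*79)²/4) = -(√(-198) + (95 - 38)²*(1 + 1027)²/4) = -(3*I*√22 + (¼)*57²*1028²) = -(3*I*√22 + (¼)*3249*1056784) = -(3*I*√22 + 858372804) = -(858372804 + 3*I*√22) = -858372804 - 3*I*√22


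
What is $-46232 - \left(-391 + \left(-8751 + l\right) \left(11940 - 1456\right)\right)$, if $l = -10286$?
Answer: $199538067$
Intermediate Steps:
$-46232 - \left(-391 + \left(-8751 + l\right) \left(11940 - 1456\right)\right) = -46232 - \left(-391 + \left(-8751 - 10286\right) \left(11940 - 1456\right)\right) = -46232 - \left(-391 - 199583908\right) = -46232 + \left(391 - -199583908\right) = -46232 + \left(391 + 199583908\right) = -46232 + 199584299 = 199538067$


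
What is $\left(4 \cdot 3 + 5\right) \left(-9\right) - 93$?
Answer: $-246$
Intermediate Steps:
$\left(4 \cdot 3 + 5\right) \left(-9\right) - 93 = \left(12 + 5\right) \left(-9\right) - 93 = 17 \left(-9\right) - 93 = -153 - 93 = -246$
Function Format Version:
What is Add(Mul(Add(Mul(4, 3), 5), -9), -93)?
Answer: -246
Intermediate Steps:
Add(Mul(Add(Mul(4, 3), 5), -9), -93) = Add(Mul(Add(12, 5), -9), -93) = Add(Mul(17, -9), -93) = Add(-153, -93) = -246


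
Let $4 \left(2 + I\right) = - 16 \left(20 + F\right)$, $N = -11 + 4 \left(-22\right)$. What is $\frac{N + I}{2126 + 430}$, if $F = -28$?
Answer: $- \frac{23}{852} \approx -0.026995$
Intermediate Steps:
$N = -99$ ($N = -11 - 88 = -99$)
$I = 30$ ($I = -2 + \frac{\left(-16\right) \left(20 - 28\right)}{4} = -2 + \frac{\left(-16\right) \left(-8\right)}{4} = -2 + \frac{1}{4} \cdot 128 = -2 + 32 = 30$)
$\frac{N + I}{2126 + 430} = \frac{-99 + 30}{2126 + 430} = - \frac{69}{2556} = \left(-69\right) \frac{1}{2556} = - \frac{23}{852}$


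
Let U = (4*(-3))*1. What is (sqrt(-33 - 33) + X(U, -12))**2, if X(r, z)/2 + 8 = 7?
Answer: (2 - I*sqrt(66))**2 ≈ -62.0 - 32.496*I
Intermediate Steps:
U = -12 (U = -12*1 = -12)
X(r, z) = -2 (X(r, z) = -16 + 2*7 = -16 + 14 = -2)
(sqrt(-33 - 33) + X(U, -12))**2 = (sqrt(-33 - 33) - 2)**2 = (sqrt(-66) - 2)**2 = (I*sqrt(66) - 2)**2 = (-2 + I*sqrt(66))**2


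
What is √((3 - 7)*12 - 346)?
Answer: I*√394 ≈ 19.849*I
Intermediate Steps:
√((3 - 7)*12 - 346) = √(-4*12 - 346) = √(-48 - 346) = √(-394) = I*√394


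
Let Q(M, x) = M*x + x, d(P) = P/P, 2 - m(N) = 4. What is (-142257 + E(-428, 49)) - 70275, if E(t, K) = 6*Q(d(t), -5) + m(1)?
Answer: -212594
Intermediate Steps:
m(N) = -2 (m(N) = 2 - 1*4 = 2 - 4 = -2)
d(P) = 1
Q(M, x) = x + M*x
E(t, K) = -62 (E(t, K) = 6*(-5*(1 + 1)) - 2 = 6*(-5*2) - 2 = 6*(-10) - 2 = -60 - 2 = -62)
(-142257 + E(-428, 49)) - 70275 = (-142257 - 62) - 70275 = -142319 - 70275 = -212594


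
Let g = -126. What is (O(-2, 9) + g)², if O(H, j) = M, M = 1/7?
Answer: 776161/49 ≈ 15840.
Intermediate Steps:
M = ⅐ (M = 1*(⅐) = ⅐ ≈ 0.14286)
O(H, j) = ⅐
(O(-2, 9) + g)² = (⅐ - 126)² = (-881/7)² = 776161/49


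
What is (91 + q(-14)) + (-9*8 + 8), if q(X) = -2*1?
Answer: 25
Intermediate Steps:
q(X) = -2
(91 + q(-14)) + (-9*8 + 8) = (91 - 2) + (-9*8 + 8) = 89 + (-72 + 8) = 89 - 64 = 25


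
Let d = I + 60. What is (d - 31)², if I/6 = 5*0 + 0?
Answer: 841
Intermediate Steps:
I = 0 (I = 6*(5*0 + 0) = 6*(0 + 0) = 6*0 = 0)
d = 60 (d = 0 + 60 = 60)
(d - 31)² = (60 - 31)² = 29² = 841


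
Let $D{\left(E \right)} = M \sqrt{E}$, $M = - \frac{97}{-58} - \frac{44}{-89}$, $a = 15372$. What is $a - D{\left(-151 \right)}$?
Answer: $15372 - \frac{11185 i \sqrt{151}}{5162} \approx 15372.0 - 26.626 i$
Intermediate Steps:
$M = \frac{11185}{5162}$ ($M = \left(-97\right) \left(- \frac{1}{58}\right) - - \frac{44}{89} = \frac{97}{58} + \frac{44}{89} = \frac{11185}{5162} \approx 2.1668$)
$D{\left(E \right)} = \frac{11185 \sqrt{E}}{5162}$
$a - D{\left(-151 \right)} = 15372 - \frac{11185 \sqrt{-151}}{5162} = 15372 - \frac{11185 i \sqrt{151}}{5162}$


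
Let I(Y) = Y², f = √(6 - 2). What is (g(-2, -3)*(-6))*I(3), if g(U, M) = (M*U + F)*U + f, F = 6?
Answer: 1188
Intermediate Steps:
f = 2 (f = √4 = 2)
g(U, M) = 2 + U*(6 + M*U) (g(U, M) = (M*U + 6)*U + 2 = (6 + M*U)*U + 2 = U*(6 + M*U) + 2 = 2 + U*(6 + M*U))
(g(-2, -3)*(-6))*I(3) = ((2 + 6*(-2) - 3*(-2)²)*(-6))*3² = ((2 - 12 - 3*4)*(-6))*9 = ((2 - 12 - 12)*(-6))*9 = -22*(-6)*9 = 132*9 = 1188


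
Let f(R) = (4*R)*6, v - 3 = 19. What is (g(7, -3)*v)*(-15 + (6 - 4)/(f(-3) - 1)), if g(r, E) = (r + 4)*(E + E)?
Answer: 1592844/73 ≈ 21820.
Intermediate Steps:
v = 22 (v = 3 + 19 = 22)
f(R) = 24*R
g(r, E) = 2*E*(4 + r) (g(r, E) = (4 + r)*(2*E) = 2*E*(4 + r))
(g(7, -3)*v)*(-15 + (6 - 4)/(f(-3) - 1)) = ((2*(-3)*(4 + 7))*22)*(-15 + (6 - 4)/(24*(-3) - 1)) = ((2*(-3)*11)*22)*(-15 + 2/(-72 - 1)) = (-66*22)*(-15 + 2/(-73)) = -1452*(-15 + 2*(-1/73)) = -1452*(-15 - 2/73) = -1452*(-1097/73) = 1592844/73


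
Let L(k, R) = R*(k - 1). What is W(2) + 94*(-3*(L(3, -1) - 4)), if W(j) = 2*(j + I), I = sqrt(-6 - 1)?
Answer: 1696 + 2*I*sqrt(7) ≈ 1696.0 + 5.2915*I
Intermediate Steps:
I = I*sqrt(7) (I = sqrt(-7) = I*sqrt(7) ≈ 2.6458*I)
L(k, R) = R*(-1 + k)
W(j) = 2*j + 2*I*sqrt(7) (W(j) = 2*(j + I*sqrt(7)) = 2*j + 2*I*sqrt(7))
W(2) + 94*(-3*(L(3, -1) - 4)) = (2*2 + 2*I*sqrt(7)) + 94*(-3*(-(-1 + 3) - 4)) = (4 + 2*I*sqrt(7)) + 94*(-3*(-1*2 - 4)) = (4 + 2*I*sqrt(7)) + 94*(-3*(-2 - 4)) = (4 + 2*I*sqrt(7)) + 94*(-3*(-6)) = (4 + 2*I*sqrt(7)) + 94*18 = (4 + 2*I*sqrt(7)) + 1692 = 1696 + 2*I*sqrt(7)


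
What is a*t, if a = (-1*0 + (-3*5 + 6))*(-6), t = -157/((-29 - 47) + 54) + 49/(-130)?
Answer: 260982/715 ≈ 365.01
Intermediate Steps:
t = 4833/715 (t = -157/(-76 + 54) + 49*(-1/130) = -157/(-22) - 49/130 = -157*(-1/22) - 49/130 = 157/22 - 49/130 = 4833/715 ≈ 6.7594)
a = 54 (a = (0 + (-15 + 6))*(-6) = (0 - 9)*(-6) = -9*(-6) = 54)
a*t = 54*(4833/715) = 260982/715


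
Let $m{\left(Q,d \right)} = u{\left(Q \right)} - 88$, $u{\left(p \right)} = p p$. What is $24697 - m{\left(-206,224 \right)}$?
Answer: $-17651$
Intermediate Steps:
$u{\left(p \right)} = p^{2}$
$m{\left(Q,d \right)} = -88 + Q^{2}$ ($m{\left(Q,d \right)} = Q^{2} - 88 = -88 + Q^{2}$)
$24697 - m{\left(-206,224 \right)} = 24697 - \left(-88 + \left(-206\right)^{2}\right) = 24697 - \left(-88 + 42436\right) = 24697 - 42348 = -17651$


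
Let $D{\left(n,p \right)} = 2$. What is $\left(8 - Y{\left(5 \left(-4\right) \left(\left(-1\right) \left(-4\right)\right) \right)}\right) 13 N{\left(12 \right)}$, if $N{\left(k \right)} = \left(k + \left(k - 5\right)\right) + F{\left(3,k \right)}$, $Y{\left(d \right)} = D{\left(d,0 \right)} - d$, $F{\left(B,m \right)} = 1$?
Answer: $-19240$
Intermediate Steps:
$Y{\left(d \right)} = 2 - d$
$N{\left(k \right)} = -4 + 2 k$ ($N{\left(k \right)} = \left(k + \left(k - 5\right)\right) + 1 = \left(k + \left(-5 + k\right)\right) + 1 = \left(-5 + 2 k\right) + 1 = -4 + 2 k$)
$\left(8 - Y{\left(5 \left(-4\right) \left(\left(-1\right) \left(-4\right)\right) \right)}\right) 13 N{\left(12 \right)} = \left(8 - \left(2 - 5 \left(-4\right) \left(\left(-1\right) \left(-4\right)\right)\right)\right) 13 \left(-4 + 2 \cdot 12\right) = \left(8 - \left(2 - \left(-20\right) 4\right)\right) 13 \left(-4 + 24\right) = \left(8 - \left(2 - -80\right)\right) 13 \cdot 20 = \left(8 - \left(2 + 80\right)\right) 13 \cdot 20 = \left(8 - 82\right) 13 \cdot 20 = \left(-74\right) 13 \cdot 20 = \left(-962\right) 20 = -19240$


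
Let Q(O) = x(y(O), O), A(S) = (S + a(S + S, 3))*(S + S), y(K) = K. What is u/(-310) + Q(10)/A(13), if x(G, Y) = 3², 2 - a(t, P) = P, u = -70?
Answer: 821/3224 ≈ 0.25465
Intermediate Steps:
a(t, P) = 2 - P
x(G, Y) = 9
A(S) = 2*S*(-1 + S) (A(S) = (S + (2 - 1*3))*(S + S) = (S + (2 - 3))*(2*S) = (S - 1)*(2*S) = (-1 + S)*(2*S) = 2*S*(-1 + S))
Q(O) = 9
u/(-310) + Q(10)/A(13) = -70/(-310) + 9/((2*13*(-1 + 13))) = -70*(-1/310) + 9/((2*13*12)) = 7/31 + 9/312 = 7/31 + 9*(1/312) = 7/31 + 3/104 = 821/3224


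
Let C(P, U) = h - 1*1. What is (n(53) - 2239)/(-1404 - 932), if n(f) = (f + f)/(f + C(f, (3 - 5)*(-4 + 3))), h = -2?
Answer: 27961/29200 ≈ 0.95757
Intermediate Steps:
C(P, U) = -3 (C(P, U) = -2 - 1*1 = -2 - 1 = -3)
n(f) = 2*f/(-3 + f) (n(f) = (f + f)/(f - 3) = (2*f)/(-3 + f) = 2*f/(-3 + f))
(n(53) - 2239)/(-1404 - 932) = (2*53/(-3 + 53) - 2239)/(-1404 - 932) = (2*53/50 - 2239)/(-2336) = (2*53*(1/50) - 2239)*(-1/2336) = (53/25 - 2239)*(-1/2336) = -55922/25*(-1/2336) = 27961/29200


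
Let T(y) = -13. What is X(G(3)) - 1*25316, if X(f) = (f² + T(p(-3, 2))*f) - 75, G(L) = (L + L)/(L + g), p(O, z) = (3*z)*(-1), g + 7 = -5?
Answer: -228437/9 ≈ -25382.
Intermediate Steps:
g = -12 (g = -7 - 5 = -12)
p(O, z) = -3*z
G(L) = 2*L/(-12 + L) (G(L) = (L + L)/(L - 12) = (2*L)/(-12 + L) = 2*L/(-12 + L))
X(f) = -75 + f² - 13*f (X(f) = (f² - 13*f) - 75 = -75 + f² - 13*f)
X(G(3)) - 1*25316 = (-75 + (2*3/(-12 + 3))² - 26*3/(-12 + 3)) - 1*25316 = (-75 + (2*3/(-9))² - 26*3/(-9)) - 25316 = (-75 + (2*3*(-⅑))² - 26*3*(-1)/9) - 25316 = (-75 + (-⅔)² - 13*(-⅔)) - 25316 = (-75 + 4/9 + 26/3) - 25316 = -593/9 - 25316 = -228437/9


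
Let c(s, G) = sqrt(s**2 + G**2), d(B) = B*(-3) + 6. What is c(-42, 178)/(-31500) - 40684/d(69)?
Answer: 40684/201 - sqrt(8362)/15750 ≈ 202.40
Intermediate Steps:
d(B) = 6 - 3*B (d(B) = -3*B + 6 = 6 - 3*B)
c(s, G) = sqrt(G**2 + s**2)
c(-42, 178)/(-31500) - 40684/d(69) = sqrt(178**2 + (-42)**2)/(-31500) - 40684/(6 - 3*69) = sqrt(31684 + 1764)*(-1/31500) - 40684/(6 - 207) = sqrt(33448)*(-1/31500) - 40684/(-201) = (2*sqrt(8362))*(-1/31500) - 40684*(-1/201) = -sqrt(8362)/15750 + 40684/201 = 40684/201 - sqrt(8362)/15750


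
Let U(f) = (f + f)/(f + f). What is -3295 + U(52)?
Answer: -3294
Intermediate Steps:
U(f) = 1 (U(f) = (2*f)/((2*f)) = (2*f)*(1/(2*f)) = 1)
-3295 + U(52) = -3295 + 1 = -3294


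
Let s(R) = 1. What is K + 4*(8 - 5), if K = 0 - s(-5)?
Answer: 11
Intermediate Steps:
K = -1 (K = 0 - 1*1 = 0 - 1 = -1)
K + 4*(8 - 5) = -1 + 4*(8 - 5) = -1 + 4*3 = -1 + 12 = 11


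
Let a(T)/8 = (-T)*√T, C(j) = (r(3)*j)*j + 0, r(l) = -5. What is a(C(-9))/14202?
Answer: 540*I*√5/263 ≈ 4.5912*I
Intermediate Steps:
C(j) = -5*j² (C(j) = (-5*j)*j + 0 = -5*j² + 0 = -5*j²)
a(T) = -8*T^(3/2) (a(T) = 8*((-T)*√T) = 8*(-T^(3/2)) = -8*T^(3/2))
a(C(-9))/14202 = -8*(-3645*I*√5)/14202 = -8*(-3645*I*√5)*(1/14202) = -(-29160)*I*√5*(1/14202) = (29160*I*√5)*(1/14202) = 540*I*√5/263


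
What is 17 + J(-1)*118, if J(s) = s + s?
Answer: -219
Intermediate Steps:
J(s) = 2*s
17 + J(-1)*118 = 17 + (2*(-1))*118 = 17 - 2*118 = 17 - 236 = -219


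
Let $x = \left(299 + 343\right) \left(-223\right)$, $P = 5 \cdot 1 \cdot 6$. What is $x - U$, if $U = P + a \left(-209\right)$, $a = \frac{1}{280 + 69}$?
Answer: $- \frac{49975195}{349} \approx -1.432 \cdot 10^{5}$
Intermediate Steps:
$P = 30$ ($P = 5 \cdot 6 = 30$)
$x = -143166$ ($x = 642 \left(-223\right) = -143166$)
$a = \frac{1}{349} \approx 0.0028653$
$U = \frac{10261}{349}$ ($U = 30 + \frac{1}{349} \left(-209\right) = 30 - \frac{209}{349} = \frac{10261}{349} \approx 29.401$)
$x - U = -143166 - \frac{10261}{349} = - \frac{49975195}{349}$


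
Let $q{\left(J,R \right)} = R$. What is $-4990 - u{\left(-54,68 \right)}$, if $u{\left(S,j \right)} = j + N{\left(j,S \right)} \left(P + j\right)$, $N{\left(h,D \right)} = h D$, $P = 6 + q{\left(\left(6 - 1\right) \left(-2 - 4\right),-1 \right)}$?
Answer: $262998$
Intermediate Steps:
$P = 5$ ($P = 6 - 1 = 5$)
$N{\left(h,D \right)} = D h$
$u{\left(S,j \right)} = j + S j \left(5 + j\right)$
$-4990 - u{\left(-54,68 \right)} = -4990 - 68 \left(1 + 5 \left(-54\right) - 3672\right) = -4990 - 68 \left(1 - 270 - 3672\right) = -4990 - 68 \left(-3941\right) = -4990 - -267988 = -4990 + 267988 = 262998$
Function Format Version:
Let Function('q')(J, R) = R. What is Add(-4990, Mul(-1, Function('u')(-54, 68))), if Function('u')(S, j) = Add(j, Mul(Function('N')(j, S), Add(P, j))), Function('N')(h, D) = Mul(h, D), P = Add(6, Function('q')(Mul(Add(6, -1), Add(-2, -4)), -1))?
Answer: 262998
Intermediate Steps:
P = 5 (P = Add(6, -1) = 5)
Function('N')(h, D) = Mul(D, h)
Function('u')(S, j) = Add(j, Mul(S, j, Add(5, j))) (Function('u')(S, j) = Add(j, Mul(Mul(S, j), Add(5, j))) = Add(j, Mul(S, j, Add(5, j))))
Add(-4990, Mul(-1, Function('u')(-54, 68))) = Add(-4990, Mul(-1, Mul(68, Add(1, Mul(5, -54), Mul(-54, 68))))) = Add(-4990, Mul(-1, Mul(68, Add(1, -270, -3672)))) = Add(-4990, Mul(-1, Mul(68, -3941))) = Add(-4990, Mul(-1, -267988)) = Add(-4990, 267988) = 262998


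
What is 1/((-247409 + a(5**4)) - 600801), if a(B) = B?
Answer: -1/847585 ≈ -1.1798e-6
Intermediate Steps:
1/((-247409 + a(5**4)) - 600801) = 1/((-247409 + 5**4) - 600801) = 1/((-247409 + 625) - 600801) = 1/(-246784 - 600801) = 1/(-847585) = -1/847585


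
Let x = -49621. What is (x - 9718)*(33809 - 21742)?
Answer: -716043713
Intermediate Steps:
(x - 9718)*(33809 - 21742) = (-49621 - 9718)*(33809 - 21742) = -59339*12067 = -716043713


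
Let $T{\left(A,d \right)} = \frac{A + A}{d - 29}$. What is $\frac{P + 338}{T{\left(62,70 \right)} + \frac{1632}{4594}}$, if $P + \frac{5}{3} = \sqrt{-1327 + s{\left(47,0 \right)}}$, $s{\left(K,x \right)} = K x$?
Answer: $\frac{95024593}{954852} + \frac{94177 i \sqrt{1327}}{318284} \approx 99.518 + 10.779 i$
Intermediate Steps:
$T{\left(A,d \right)} = \frac{2 A}{-29 + d}$
$P = - \frac{5}{3} + i \sqrt{1327}$ ($P = - \frac{5}{3} + \sqrt{-1327 + 47 \cdot 0} = - \frac{5}{3} + \sqrt{-1327 + 0} = - \frac{5}{3} + \sqrt{-1327} = - \frac{5}{3} + i \sqrt{1327} \approx -1.6667 + 36.428 i$)
$\frac{P + 338}{T{\left(62,70 \right)} + \frac{1632}{4594}} = \frac{\left(- \frac{5}{3} + i \sqrt{1327}\right) + 338}{2 \cdot 62 \frac{1}{-29 + 70} + \frac{1632}{4594}} = \frac{\frac{1009}{3} + i \sqrt{1327}}{2 \cdot 62 \cdot \frac{1}{41} + 1632 \cdot \frac{1}{4594}} = \frac{\frac{1009}{3} + i \sqrt{1327}}{2 \cdot 62 \cdot \frac{1}{41} + \frac{816}{2297}} = \frac{\frac{1009}{3} + i \sqrt{1327}}{\frac{124}{41} + \frac{816}{2297}} = \frac{\frac{1009}{3} + i \sqrt{1327}}{\frac{318284}{94177}} = \left(\frac{1009}{3} + i \sqrt{1327}\right) \frac{94177}{318284} = \frac{95024593}{954852} + \frac{94177 i \sqrt{1327}}{318284}$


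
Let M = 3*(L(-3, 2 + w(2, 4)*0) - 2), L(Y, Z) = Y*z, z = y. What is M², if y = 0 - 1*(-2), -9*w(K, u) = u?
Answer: 576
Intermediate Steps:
w(K, u) = -u/9
y = 2 (y = 0 + 2 = 2)
z = 2
L(Y, Z) = 2*Y (L(Y, Z) = Y*2 = 2*Y)
M = -24 (M = 3*(2*(-3) - 2) = 3*(-6 - 2) = 3*(-8) = -24)
M² = (-24)² = 576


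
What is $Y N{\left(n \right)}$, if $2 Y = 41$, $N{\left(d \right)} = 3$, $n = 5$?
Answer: $\frac{123}{2} \approx 61.5$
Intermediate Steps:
$Y = \frac{41}{2}$ ($Y = \frac{1}{2} \cdot 41 = \frac{41}{2} \approx 20.5$)
$Y N{\left(n \right)} = \frac{41}{2} \cdot 3 = \frac{123}{2}$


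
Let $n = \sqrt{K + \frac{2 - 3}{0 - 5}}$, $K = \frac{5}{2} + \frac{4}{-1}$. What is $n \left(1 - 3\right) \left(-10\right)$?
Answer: $2 i \sqrt{130} \approx 22.803 i$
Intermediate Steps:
$K = - \frac{3}{2}$ ($K = 5 \cdot \frac{1}{2} + 4 \left(-1\right) = \frac{5}{2} - 4 = - \frac{3}{2} \approx -1.5$)
$n = \frac{i \sqrt{130}}{10}$ ($n = \sqrt{- \frac{3}{2} + \frac{2 - 3}{0 - 5}} = \sqrt{- \frac{3}{2} - \frac{1}{-5}} = \sqrt{- \frac{3}{2} - - \frac{1}{5}} = \sqrt{- \frac{3}{2} + \frac{1}{5}} = \sqrt{- \frac{13}{10}} = \frac{i \sqrt{130}}{10} \approx 1.1402 i$)
$n \left(1 - 3\right) \left(-10\right) = \frac{i \sqrt{130}}{10} \left(1 - 3\right) \left(-10\right) = \frac{i \sqrt{130}}{10} \left(-2\right) \left(-10\right) = - \frac{i \sqrt{130}}{5} \left(-10\right) = 2 i \sqrt{130}$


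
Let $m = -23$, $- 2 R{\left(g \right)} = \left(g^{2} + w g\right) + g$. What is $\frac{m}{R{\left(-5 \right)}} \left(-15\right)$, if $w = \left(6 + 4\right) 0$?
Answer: $- \frac{69}{2} \approx -34.5$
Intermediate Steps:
$w = 0$ ($w = 10 \cdot 0 = 0$)
$R{\left(g \right)} = - \frac{g}{2} - \frac{g^{2}}{2}$ ($R{\left(g \right)} = - \frac{\left(g^{2} + 0 g\right) + g}{2} = - \frac{\left(g^{2} + 0\right) + g}{2} = - \frac{g^{2} + g}{2} = - \frac{g + g^{2}}{2} = - \frac{g}{2} - \frac{g^{2}}{2}$)
$\frac{m}{R{\left(-5 \right)}} \left(-15\right) = \frac{1}{\left(- \frac{1}{2}\right) \left(-5\right) \left(1 - 5\right)} \left(-23\right) \left(-15\right) = \frac{1}{\left(- \frac{1}{2}\right) \left(-5\right) \left(-4\right)} \left(-23\right) \left(-15\right) = \frac{1}{-10} \left(-23\right) \left(-15\right) = \left(- \frac{1}{10}\right) \left(-23\right) \left(-15\right) = \frac{23}{10} \left(-15\right) = - \frac{69}{2}$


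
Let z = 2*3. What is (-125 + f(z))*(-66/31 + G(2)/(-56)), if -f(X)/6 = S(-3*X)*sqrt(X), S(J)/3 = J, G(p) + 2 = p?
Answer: 8250/31 - 21384*sqrt(6)/31 ≈ -1423.5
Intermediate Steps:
G(p) = -2 + p
S(J) = 3*J
z = 6
f(X) = 54*X**(3/2) (f(X) = -6*3*(-3*X)*sqrt(X) = -6*(-9*X)*sqrt(X) = -(-54)*X**(3/2) = 54*X**(3/2))
(-125 + f(z))*(-66/31 + G(2)/(-56)) = (-125 + 54*6**(3/2))*(-66/31 + (-2 + 2)/(-56)) = (-125 + 54*(6*sqrt(6)))*(-66*1/31 + 0*(-1/56)) = (-125 + 324*sqrt(6))*(-66/31 + 0) = (-125 + 324*sqrt(6))*(-66/31) = 8250/31 - 21384*sqrt(6)/31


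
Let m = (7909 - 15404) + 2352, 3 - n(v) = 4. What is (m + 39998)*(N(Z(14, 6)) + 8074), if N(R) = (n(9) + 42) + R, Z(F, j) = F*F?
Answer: 289679905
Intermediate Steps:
n(v) = -1 (n(v) = 3 - 1*4 = 3 - 4 = -1)
Z(F, j) = F²
m = -5143 (m = -7495 + 2352 = -5143)
N(R) = 41 + R (N(R) = (-1 + 42) + R = 41 + R)
(m + 39998)*(N(Z(14, 6)) + 8074) = (-5143 + 39998)*((41 + 14²) + 8074) = 34855*((41 + 196) + 8074) = 34855*(237 + 8074) = 34855*8311 = 289679905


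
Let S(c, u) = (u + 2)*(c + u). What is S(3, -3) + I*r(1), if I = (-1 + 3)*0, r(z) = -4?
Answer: 0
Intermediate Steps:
S(c, u) = (2 + u)*(c + u)
I = 0 (I = 2*0 = 0)
S(3, -3) + I*r(1) = ((-3)² + 2*3 + 2*(-3) + 3*(-3)) + 0*(-4) = (9 + 6 - 6 - 9) + 0 = 0 + 0 = 0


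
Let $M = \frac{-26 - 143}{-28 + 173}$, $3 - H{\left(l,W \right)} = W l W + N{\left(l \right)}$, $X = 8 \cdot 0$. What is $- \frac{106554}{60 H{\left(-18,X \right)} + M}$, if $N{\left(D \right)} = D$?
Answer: $- \frac{15450330}{182531} \approx -84.645$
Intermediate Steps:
$X = 0$
$H{\left(l,W \right)} = 3 - l - l W^{2}$ ($H{\left(l,W \right)} = 3 - \left(W l W + l\right) = 3 - \left(l W^{2} + l\right) = 3 - \left(l + l W^{2}\right) = 3 - l - l W^{2}$)
$M = - \frac{169}{145} \approx -1.1655$
$- \frac{106554}{60 H{\left(-18,X \right)} + M} = - \frac{106554}{60 \left(3 - -18 - - 18 \cdot 0^{2}\right) - \frac{169}{145}} = - \frac{106554}{60 \left(3 + 18 - \left(-18\right) 0\right) - \frac{169}{145}} = - \frac{106554}{60 \left(3 + 18 + 0\right) - \frac{169}{145}} = - \frac{106554}{60 \cdot 21 - \frac{169}{145}} = - \frac{106554}{1260 - \frac{169}{145}} = - \frac{106554}{\frac{182531}{145}} = \left(-106554\right) \frac{145}{182531} = - \frac{15450330}{182531}$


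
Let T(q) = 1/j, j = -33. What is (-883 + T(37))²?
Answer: 849139600/1089 ≈ 7.7974e+5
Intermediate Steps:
T(q) = -1/33 (T(q) = 1/(-33) = -1/33)
(-883 + T(37))² = (-883 - 1/33)² = (-29140/33)² = 849139600/1089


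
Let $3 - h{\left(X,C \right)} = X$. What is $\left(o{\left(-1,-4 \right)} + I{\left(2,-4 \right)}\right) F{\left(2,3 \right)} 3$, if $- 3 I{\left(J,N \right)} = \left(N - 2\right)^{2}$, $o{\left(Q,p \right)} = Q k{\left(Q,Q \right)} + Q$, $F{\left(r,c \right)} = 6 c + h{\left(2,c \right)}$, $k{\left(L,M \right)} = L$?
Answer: $-684$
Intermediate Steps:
$h{\left(X,C \right)} = 3 - X$
$F{\left(r,c \right)} = 1 + 6 c$ ($F{\left(r,c \right)} = 6 c + \left(3 - 2\right) = 6 c + 1 = 1 + 6 c$)
$o{\left(Q,p \right)} = Q + Q^{2}$ ($o{\left(Q,p \right)} = Q Q + Q = Q^{2} + Q = Q + Q^{2}$)
$I{\left(J,N \right)} = - \frac{\left(-2 + N\right)^{2}}{3}$ ($I{\left(J,N \right)} = - \frac{\left(N - 2\right)^{2}}{3} = - \frac{\left(-2 + N\right)^{2}}{3}$)
$\left(o{\left(-1,-4 \right)} + I{\left(2,-4 \right)}\right) F{\left(2,3 \right)} 3 = \left(- (1 - 1) - \frac{\left(-2 - 4\right)^{2}}{3}\right) \left(1 + 6 \cdot 3\right) 3 = \left(\left(-1\right) 0 - \frac{\left(-6\right)^{2}}{3}\right) \left(1 + 18\right) 3 = \left(0 - 12\right) 19 \cdot 3 = \left(-12\right) 19 \cdot 3 = \left(-228\right) 3 = -684$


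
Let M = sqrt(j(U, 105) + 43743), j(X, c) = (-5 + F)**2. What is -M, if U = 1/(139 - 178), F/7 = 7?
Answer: -sqrt(45679) ≈ -213.73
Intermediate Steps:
F = 49 (F = 7*7 = 49)
U = -1/39 (U = 1/(-39) = -1/39 ≈ -0.025641)
j(X, c) = 1936 (j(X, c) = (-5 + 49)**2 = 44**2 = 1936)
M = sqrt(45679) (M = sqrt(1936 + 43743) = sqrt(45679) ≈ 213.73)
-M = -sqrt(45679)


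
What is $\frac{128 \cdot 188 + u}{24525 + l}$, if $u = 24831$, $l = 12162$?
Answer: $\frac{6985}{5241} \approx 1.3328$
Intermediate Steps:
$\frac{128 \cdot 188 + u}{24525 + l} = \frac{128 \cdot 188 + 24831}{24525 + 12162} = \frac{24064 + 24831}{36687} = 48895 \cdot \frac{1}{36687} = \frac{6985}{5241}$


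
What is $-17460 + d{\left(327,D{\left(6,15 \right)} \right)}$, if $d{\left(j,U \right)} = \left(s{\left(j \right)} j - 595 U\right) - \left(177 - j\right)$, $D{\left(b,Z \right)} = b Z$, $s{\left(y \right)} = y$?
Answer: $36069$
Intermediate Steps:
$D{\left(b,Z \right)} = Z b$
$d{\left(j,U \right)} = -177 + j + j^{2} - 595 U$ ($d{\left(j,U \right)} = \left(j j - 595 U\right) - \left(177 - j\right) = \left(j^{2} - 595 U\right) - \left(177 - j\right) = \left(j^{2} - 595 U\right) + \left(\left(\left(-26 + U + j\right) - U\right) - 151\right) = \left(j^{2} - 595 U\right) + \left(\left(-26 + j\right) - 151\right) = \left(j^{2} - 595 U\right) + \left(-177 + j\right) = -177 + j + j^{2} - 595 U$)
$-17460 + d{\left(327,D{\left(6,15 \right)} \right)} = -17460 + \left(-177 + 327 + 327^{2} - 595 \cdot 15 \cdot 6\right) = -17460 + \left(-177 + 327 + 106929 - 53550\right) = -17460 + 53529 = 36069$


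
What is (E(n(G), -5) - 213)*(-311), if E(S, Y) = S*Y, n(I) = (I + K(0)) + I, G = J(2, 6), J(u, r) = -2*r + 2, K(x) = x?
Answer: 35143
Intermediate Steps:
J(u, r) = 2 - 2*r
G = -10 (G = 2 - 2*6 = 2 - 12 = -10)
n(I) = 2*I (n(I) = (I + 0) + I = I + I = 2*I)
(E(n(G), -5) - 213)*(-311) = ((2*(-10))*(-5) - 213)*(-311) = (-20*(-5) - 213)*(-311) = (100 - 213)*(-311) = -113*(-311) = 35143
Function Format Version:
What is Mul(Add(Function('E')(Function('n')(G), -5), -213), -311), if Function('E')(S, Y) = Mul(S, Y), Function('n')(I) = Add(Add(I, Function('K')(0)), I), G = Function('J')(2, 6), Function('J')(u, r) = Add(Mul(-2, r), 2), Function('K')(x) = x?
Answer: 35143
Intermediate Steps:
Function('J')(u, r) = Add(2, Mul(-2, r))
G = -10 (G = Add(2, Mul(-2, 6)) = Add(2, -12) = -10)
Function('n')(I) = Mul(2, I) (Function('n')(I) = Add(Add(I, 0), I) = Add(I, I) = Mul(2, I))
Mul(Add(Function('E')(Function('n')(G), -5), -213), -311) = Mul(Add(Mul(Mul(2, -10), -5), -213), -311) = Mul(Add(Mul(-20, -5), -213), -311) = Mul(Add(100, -213), -311) = Mul(-113, -311) = 35143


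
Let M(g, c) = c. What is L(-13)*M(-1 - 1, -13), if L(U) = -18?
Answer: 234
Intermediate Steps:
L(-13)*M(-1 - 1, -13) = -18*(-13) = 234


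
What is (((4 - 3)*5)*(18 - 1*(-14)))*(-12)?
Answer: -1920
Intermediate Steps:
(((4 - 3)*5)*(18 - 1*(-14)))*(-12) = ((1*5)*(18 + 14))*(-12) = (5*32)*(-12) = 160*(-12) = -1920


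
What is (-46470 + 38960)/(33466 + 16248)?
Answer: -3755/24857 ≈ -0.15106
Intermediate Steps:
(-46470 + 38960)/(33466 + 16248) = -7510/49714 = -7510*1/49714 = -3755/24857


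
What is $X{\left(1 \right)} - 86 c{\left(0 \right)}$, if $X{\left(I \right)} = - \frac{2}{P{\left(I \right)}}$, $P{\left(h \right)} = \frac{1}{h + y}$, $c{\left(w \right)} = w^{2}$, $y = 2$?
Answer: $-6$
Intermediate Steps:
$P{\left(h \right)} = \frac{1}{2 + h}$ ($P{\left(h \right)} = \frac{1}{h + 2} = \frac{1}{2 + h}$)
$X{\left(I \right)} = -4 - 2 I$ ($X{\left(I \right)} = - \frac{2}{\frac{1}{2 + I}} = - 2 \left(2 + I\right) = -4 - 2 I$)
$X{\left(1 \right)} - 86 c{\left(0 \right)} = \left(-4 - 2\right) - 86 \cdot 0^{2} = \left(-4 - 2\right) - 0 = -6 + 0 = -6$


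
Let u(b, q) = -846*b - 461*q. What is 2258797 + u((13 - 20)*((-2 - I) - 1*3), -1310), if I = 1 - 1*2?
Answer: 2839019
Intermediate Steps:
I = -1 (I = 1 - 2 = -1)
2258797 + u((13 - 20)*((-2 - I) - 1*3), -1310) = 2258797 + (-846*(13 - 20)*((-2 - 1*(-1)) - 1*3) - 461*(-1310)) = 2258797 + (-(-5922)*((-2 + 1) - 3) + 603910) = 2258797 + (-(-5922)*(-1 - 3) + 603910) = 2258797 + (-(-5922)*(-4) + 603910) = 2258797 + (-846*28 + 603910) = 2258797 + (-23688 + 603910) = 2258797 + 580222 = 2839019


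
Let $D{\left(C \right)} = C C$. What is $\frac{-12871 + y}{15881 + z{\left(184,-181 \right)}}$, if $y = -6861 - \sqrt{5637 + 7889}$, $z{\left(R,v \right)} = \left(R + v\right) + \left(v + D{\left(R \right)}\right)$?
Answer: $- \frac{19732}{49559} - \frac{\sqrt{13526}}{49559} \approx -0.4005$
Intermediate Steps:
$D{\left(C \right)} = C^{2}$
$z{\left(R,v \right)} = R + R^{2} + 2 v$ ($z{\left(R,v \right)} = \left(R + v\right) + \left(v + R^{2}\right) = R + R^{2} + 2 v$)
$y = -6861 - \sqrt{13526} \approx -6977.3$
$\frac{-12871 + y}{15881 + z{\left(184,-181 \right)}} = \frac{-12871 - \left(6861 + \sqrt{13526}\right)}{15881 + \left(184 + 184^{2} + 2 \left(-181\right)\right)} = \frac{-19732 - \sqrt{13526}}{15881 + \left(184 + 33856 - 362\right)} = \frac{-19732 - \sqrt{13526}}{15881 + 33678} = \frac{-19732 - \sqrt{13526}}{49559} = \left(-19732 - \sqrt{13526}\right) \frac{1}{49559} = - \frac{19732}{49559} - \frac{\sqrt{13526}}{49559}$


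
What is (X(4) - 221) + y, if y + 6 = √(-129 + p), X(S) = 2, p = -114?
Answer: -225 + 9*I*√3 ≈ -225.0 + 15.588*I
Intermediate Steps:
y = -6 + 9*I*√3 (y = -6 + √(-129 - 114) = -6 + √(-243) = -6 + 9*I*√3 ≈ -6.0 + 15.588*I)
(X(4) - 221) + y = (2 - 221) + (-6 + 9*I*√3) = -219 + (-6 + 9*I*√3) = -225 + 9*I*√3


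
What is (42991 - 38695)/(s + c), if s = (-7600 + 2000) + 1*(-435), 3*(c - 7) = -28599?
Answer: -1432/5187 ≈ -0.27607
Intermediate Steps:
c = -9526 (c = 7 + (1/3)*(-28599) = 7 - 9533 = -9526)
s = -6035 (s = -5600 - 435 = -6035)
(42991 - 38695)/(s + c) = (42991 - 38695)/(-6035 - 9526) = 4296/(-15561) = 4296*(-1/15561) = -1432/5187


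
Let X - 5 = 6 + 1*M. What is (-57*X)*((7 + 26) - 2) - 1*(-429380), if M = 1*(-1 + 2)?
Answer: 408176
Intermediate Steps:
M = 1 (M = 1*1 = 1)
X = 12 (X = 5 + (6 + 1*1) = 5 + (6 + 1) = 5 + 7 = 12)
(-57*X)*((7 + 26) - 2) - 1*(-429380) = (-57*12)*((7 + 26) - 2) - 1*(-429380) = -684*(33 - 2) + 429380 = -684*31 + 429380 = -21204 + 429380 = 408176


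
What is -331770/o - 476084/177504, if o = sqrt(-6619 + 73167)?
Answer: -119021/44376 - 165885*sqrt(16637)/16637 ≈ -1288.8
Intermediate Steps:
o = 2*sqrt(16637) (o = sqrt(66548) = 2*sqrt(16637) ≈ 257.97)
-331770/o - 476084/177504 = -331770*sqrt(16637)/33274 - 476084/177504 = -165885*sqrt(16637)/16637 - 476084*1/177504 = -165885*sqrt(16637)/16637 - 119021/44376 = -119021/44376 - 165885*sqrt(16637)/16637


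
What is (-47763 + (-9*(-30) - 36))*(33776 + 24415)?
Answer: -2765760039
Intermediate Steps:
(-47763 + (-9*(-30) - 36))*(33776 + 24415) = (-47763 + (270 - 36))*58191 = (-47763 + 234)*58191 = -47529*58191 = -2765760039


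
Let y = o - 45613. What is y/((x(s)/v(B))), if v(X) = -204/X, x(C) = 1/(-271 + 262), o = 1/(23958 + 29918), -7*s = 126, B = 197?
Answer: -1127967708033/2653393 ≈ -4.2510e+5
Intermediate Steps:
s = -18 (s = -⅐*126 = -18)
o = 1/53876 ≈ 1.8561e-5
x(C) = -⅑ (x(C) = 1/(-9) = -⅑)
y = -2457445987/53876 (y = 1/53876 - 45613 = -2457445987/53876 ≈ -45613.)
y/((x(s)/v(B))) = -2457445987/(53876*((-1/(9*((-204/197)))))) = -2457445987/(53876*((-1/(9*((-204*1/197)))))) = -2457445987/(53876*((-1/(9*(-204/197))))) = -2457445987/(53876*((-⅑*(-197/204)))) = -2457445987/(53876*197/1836) = -2457445987/53876*1836/197 = -1127967708033/2653393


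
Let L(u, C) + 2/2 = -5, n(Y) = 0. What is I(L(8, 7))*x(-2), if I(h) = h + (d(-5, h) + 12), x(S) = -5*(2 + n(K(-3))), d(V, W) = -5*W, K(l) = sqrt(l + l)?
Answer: -360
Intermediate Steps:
K(l) = sqrt(2)*sqrt(l) (K(l) = sqrt(2*l) = sqrt(2)*sqrt(l))
x(S) = -10 (x(S) = -5*(2 + 0) = -5*2 = -10)
L(u, C) = -6 (L(u, C) = -1 - 5 = -6)
I(h) = 12 - 4*h (I(h) = h + (-5*h + 12) = h + (12 - 5*h) = 12 - 4*h)
I(L(8, 7))*x(-2) = (12 - 4*(-6))*(-10) = (12 + 24)*(-10) = 36*(-10) = -360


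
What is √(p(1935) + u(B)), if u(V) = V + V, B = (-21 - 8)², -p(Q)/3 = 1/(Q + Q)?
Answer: √2799014910/1290 ≈ 41.012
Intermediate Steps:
p(Q) = -3/(2*Q) (p(Q) = -3/(Q + Q) = -3*1/(2*Q) = -3/(2*Q))
B = 841 (B = (-29)² = 841)
u(V) = 2*V
√(p(1935) + u(B)) = √(-3/2/1935 + 2*841) = √(-3/2*1/1935 + 1682) = √(-1/1290 + 1682) = √(2169779/1290) = √2799014910/1290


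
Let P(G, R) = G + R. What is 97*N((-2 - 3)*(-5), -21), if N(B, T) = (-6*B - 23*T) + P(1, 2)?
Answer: 32592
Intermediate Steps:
N(B, T) = 3 - 23*T - 6*B (N(B, T) = (-6*B - 23*T) + (1 + 2) = (-23*T - 6*B) + 3 = 3 - 23*T - 6*B)
97*N((-2 - 3)*(-5), -21) = 97*(3 - 23*(-21) - 6*(-2 - 3)*(-5)) = 97*(3 + 483 - (-30)*(-5)) = 97*(3 + 483 - 6*25) = 97*(3 + 483 - 150) = 97*336 = 32592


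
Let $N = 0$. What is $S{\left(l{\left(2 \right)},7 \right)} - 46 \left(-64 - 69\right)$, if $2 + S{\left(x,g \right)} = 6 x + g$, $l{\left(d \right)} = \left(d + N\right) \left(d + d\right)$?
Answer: $6171$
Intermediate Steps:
$l{\left(d \right)} = 2 d^{2}$ ($l{\left(d \right)} = \left(d + 0\right) \left(d + d\right) = d 2 d = 2 d^{2}$)
$S{\left(x,g \right)} = -2 + g + 6 x$ ($S{\left(x,g \right)} = -2 + \left(6 x + g\right) = -2 + \left(g + 6 x\right) = -2 + g + 6 x$)
$S{\left(l{\left(2 \right)},7 \right)} - 46 \left(-64 - 69\right) = \left(-2 + 7 + 6 \cdot 2 \cdot 2^{2}\right) - 46 \left(-64 - 69\right) = \left(-2 + 7 + 6 \cdot 2 \cdot 4\right) - -6118 = \left(-2 + 7 + 6 \cdot 8\right) + 6118 = \left(-2 + 7 + 48\right) + 6118 = 53 + 6118 = 6171$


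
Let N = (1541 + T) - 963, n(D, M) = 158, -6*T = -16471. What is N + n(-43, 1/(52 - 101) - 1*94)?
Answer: 20887/6 ≈ 3481.2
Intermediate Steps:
T = 16471/6 (T = -⅙*(-16471) = 16471/6 ≈ 2745.2)
N = 19939/6 (N = (1541 + 16471/6) - 963 = 25717/6 - 963 = 19939/6 ≈ 3323.2)
N + n(-43, 1/(52 - 101) - 1*94) = 19939/6 + 158 = 20887/6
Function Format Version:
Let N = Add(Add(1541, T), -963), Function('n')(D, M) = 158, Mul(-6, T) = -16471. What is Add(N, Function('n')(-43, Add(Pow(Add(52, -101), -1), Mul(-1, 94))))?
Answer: Rational(20887, 6) ≈ 3481.2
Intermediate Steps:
T = Rational(16471, 6) (T = Mul(Rational(-1, 6), -16471) = Rational(16471, 6) ≈ 2745.2)
N = Rational(19939, 6) (N = Add(Add(1541, Rational(16471, 6)), -963) = Add(Rational(25717, 6), -963) = Rational(19939, 6) ≈ 3323.2)
Add(N, Function('n')(-43, Add(Pow(Add(52, -101), -1), Mul(-1, 94)))) = Add(Rational(19939, 6), 158) = Rational(20887, 6)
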